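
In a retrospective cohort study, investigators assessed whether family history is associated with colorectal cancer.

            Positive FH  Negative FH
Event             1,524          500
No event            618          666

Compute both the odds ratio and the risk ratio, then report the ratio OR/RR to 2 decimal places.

1.98

Reading the table with exposure as columns: a = 1524 (Positive FH, case), b = 618 (Positive FH, non-case), c = 500 (Negative FH, case), d = 666.
OR = (1524·666)/(618·500) = 1014984/309000 = 3.28474
Risk in exposed = 1524/2142 = 0.71148; risk in unexposed = 500/1166 = 0.42882; RR = 1.65918
OR/RR = 3.28474 / 1.65918 = 1.97973
The outcome is not rare, so the OR lies further from 1 than the RR.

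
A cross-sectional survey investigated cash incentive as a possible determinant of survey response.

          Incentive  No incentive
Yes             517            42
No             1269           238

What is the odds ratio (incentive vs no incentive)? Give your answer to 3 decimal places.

2.309

Reading the table with exposure as columns: a = 517 (Incentive, case), b = 1269 (Incentive, non-case), c = 42 (No incentive, case), d = 238.
OR = (a·d)/(b·c) = (517 × 238) / (1269 × 42) = 123046 / 53298 = 2.30864
The odds of survey response are about 2.31 times as high in the incentive group.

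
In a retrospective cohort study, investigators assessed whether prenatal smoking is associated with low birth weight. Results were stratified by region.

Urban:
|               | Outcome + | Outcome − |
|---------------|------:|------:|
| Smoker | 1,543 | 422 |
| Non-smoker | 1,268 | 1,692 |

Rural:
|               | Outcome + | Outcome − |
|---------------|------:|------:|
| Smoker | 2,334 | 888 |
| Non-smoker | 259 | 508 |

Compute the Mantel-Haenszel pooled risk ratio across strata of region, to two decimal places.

1.92

RR_MH = Σ(aᵢ·n₀ᵢ/nᵢ) / Σ(cᵢ·n₁ᵢ/nᵢ), with n₁ᵢ = aᵢ+bᵢ (exposed), n₀ᵢ = cᵢ+dᵢ (unexposed), nᵢ = n₁ᵢ+n₀ᵢ.
Stratum 1 (Urban): n₁ = 1965, n₀ = 2960, n = 4925; a·n₀/n = 1543·2960/4925 = 927.3665; c·n₁/n = 1268·1965/4925 = 505.9127
Stratum 2 (Rural): n₁ = 3222, n₀ = 767, n = 3989; a·n₀/n = 2334·767/3989 = 448.7786; c·n₁/n = 259·3222/3989 = 209.1998
RR_MH = (927.3665 + 448.7786) / (505.9127 + 209.1998) = 1376.1451 / 715.1125 = 1.92438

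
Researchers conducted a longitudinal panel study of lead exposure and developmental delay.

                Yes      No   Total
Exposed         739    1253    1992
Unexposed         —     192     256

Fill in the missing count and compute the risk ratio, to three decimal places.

The missing cell is in the unexposed row: 256 − 192 = 64.
So a = 739, b = 1253, c = 64, d = 192.
RR = [a/(a+b)] / [c/(c+d)] = (739/1992) / (64/256) = 0.37098/0.25000 = 1.48394

1.484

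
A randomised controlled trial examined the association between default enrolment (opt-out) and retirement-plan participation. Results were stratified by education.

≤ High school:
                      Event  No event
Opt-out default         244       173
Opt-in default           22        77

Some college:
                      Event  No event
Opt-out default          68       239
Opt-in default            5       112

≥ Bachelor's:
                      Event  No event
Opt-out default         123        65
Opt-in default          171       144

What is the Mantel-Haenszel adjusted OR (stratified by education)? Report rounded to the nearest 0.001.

OR_MH = Σ(aᵢdᵢ/nᵢ) / Σ(bᵢcᵢ/nᵢ), where nᵢ is the stratum total.
Stratum 1 (≤ High school): n = 516; a·d/n = 244·77/516 = 36.4109; b·c/n = 173·22/516 = 7.3760
Stratum 2 (Some college): n = 424; a·d/n = 68·112/424 = 17.9623; b·c/n = 239·5/424 = 2.8184
Stratum 3 (≥ Bachelor's): n = 503; a·d/n = 123·144/503 = 35.2127; b·c/n = 65·171/503 = 22.0974
OR_MH = (36.4109 + 17.9623 + 35.2127) / (7.3760 + 2.8184 + 22.0974) = 89.5858 / 32.2918 = 2.77426

2.774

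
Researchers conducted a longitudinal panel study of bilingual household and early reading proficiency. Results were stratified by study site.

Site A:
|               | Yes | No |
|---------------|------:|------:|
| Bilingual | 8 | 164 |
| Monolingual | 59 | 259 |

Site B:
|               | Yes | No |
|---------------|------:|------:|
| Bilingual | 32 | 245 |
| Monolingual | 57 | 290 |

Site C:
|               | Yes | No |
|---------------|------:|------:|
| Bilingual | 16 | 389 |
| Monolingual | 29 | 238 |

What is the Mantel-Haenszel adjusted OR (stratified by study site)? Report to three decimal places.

0.420

OR_MH = Σ(aᵢdᵢ/nᵢ) / Σ(bᵢcᵢ/nᵢ), where nᵢ is the stratum total.
Stratum 1 (Site A): n = 490; a·d/n = 8·259/490 = 4.2286; b·c/n = 164·59/490 = 19.7469
Stratum 2 (Site B): n = 624; a·d/n = 32·290/624 = 14.8718; b·c/n = 245·57/624 = 22.3798
Stratum 3 (Site C): n = 672; a·d/n = 16·238/672 = 5.6667; b·c/n = 389·29/672 = 16.7872
OR_MH = (4.2286 + 14.8718 + 5.6667) / (19.7469 + 22.3798 + 16.7872) = 24.7670 / 58.9139 = 0.42039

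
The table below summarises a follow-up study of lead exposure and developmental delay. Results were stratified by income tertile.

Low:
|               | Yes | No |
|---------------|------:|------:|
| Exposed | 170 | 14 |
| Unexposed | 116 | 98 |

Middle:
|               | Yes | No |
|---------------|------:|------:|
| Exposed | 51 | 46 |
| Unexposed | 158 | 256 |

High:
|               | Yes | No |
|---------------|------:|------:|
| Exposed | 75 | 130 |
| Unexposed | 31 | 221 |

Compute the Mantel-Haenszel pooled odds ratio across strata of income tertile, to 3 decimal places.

3.823

OR_MH = Σ(aᵢdᵢ/nᵢ) / Σ(bᵢcᵢ/nᵢ), where nᵢ is the stratum total.
Stratum 1 (Low): n = 398; a·d/n = 170·98/398 = 41.8593; b·c/n = 14·116/398 = 4.0804
Stratum 2 (Middle): n = 511; a·d/n = 51·256/511 = 25.5499; b·c/n = 46·158/511 = 14.2231
Stratum 3 (High): n = 457; a·d/n = 75·221/457 = 36.2691; b·c/n = 130·31/457 = 8.8184
OR_MH = (41.8593 + 25.5499 + 36.2691) / (4.0804 + 14.2231 + 8.8184) = 103.6783 / 27.1219 = 3.82268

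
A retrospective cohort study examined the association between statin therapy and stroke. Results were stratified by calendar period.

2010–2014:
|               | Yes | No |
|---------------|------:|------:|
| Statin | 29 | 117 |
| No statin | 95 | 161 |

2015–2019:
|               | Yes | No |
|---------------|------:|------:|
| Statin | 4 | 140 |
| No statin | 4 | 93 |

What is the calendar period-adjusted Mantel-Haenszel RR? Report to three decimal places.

0.544

RR_MH = Σ(aᵢ·n₀ᵢ/nᵢ) / Σ(cᵢ·n₁ᵢ/nᵢ), with n₁ᵢ = aᵢ+bᵢ (exposed), n₀ᵢ = cᵢ+dᵢ (unexposed), nᵢ = n₁ᵢ+n₀ᵢ.
Stratum 1 (2010–2014): n₁ = 146, n₀ = 256, n = 402; a·n₀/n = 29·256/402 = 18.4677; c·n₁/n = 95·146/402 = 34.5025
Stratum 2 (2015–2019): n₁ = 144, n₀ = 97, n = 241; a·n₀/n = 4·97/241 = 1.6100; c·n₁/n = 4·144/241 = 2.3900
RR_MH = (18.4677 + 1.6100) / (34.5025 + 2.3900) = 20.0776 / 36.8925 = 0.54422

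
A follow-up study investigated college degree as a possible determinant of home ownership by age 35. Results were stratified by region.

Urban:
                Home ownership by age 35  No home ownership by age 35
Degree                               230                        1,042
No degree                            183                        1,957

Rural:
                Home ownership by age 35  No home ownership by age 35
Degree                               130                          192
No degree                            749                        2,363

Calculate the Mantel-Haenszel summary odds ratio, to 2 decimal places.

2.26

OR_MH = Σ(aᵢdᵢ/nᵢ) / Σ(bᵢcᵢ/nᵢ), where nᵢ is the stratum total.
Stratum 1 (Urban): n = 3412; a·d/n = 230·1957/3412 = 131.9197; b·c/n = 1042·183/3412 = 55.8869
Stratum 2 (Rural): n = 3434; a·d/n = 130·2363/3434 = 89.4554; b·c/n = 192·749/3434 = 41.8777
OR_MH = (131.9197 + 89.4554) / (55.8869 + 41.8777) = 221.3751 / 97.7646 = 2.26437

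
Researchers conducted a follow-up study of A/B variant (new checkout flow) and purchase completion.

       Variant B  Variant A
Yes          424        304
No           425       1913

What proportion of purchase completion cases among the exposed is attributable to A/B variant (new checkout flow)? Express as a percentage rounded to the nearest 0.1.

72.5

Reading the table with exposure as columns: a = 424 (Variant B, case), b = 425 (Variant B, non-case), c = 304 (Variant A, case), d = 1913.
Risk in exposed = 424/849 = 0.49941; risk in unexposed = 304/2217 = 0.13712.
RR = 0.49941/0.13712 = 3.64209
AR% = (RR − 1)/RR × 100 = (3.64209 − 1)/3.64209 × 100 = 72.5432%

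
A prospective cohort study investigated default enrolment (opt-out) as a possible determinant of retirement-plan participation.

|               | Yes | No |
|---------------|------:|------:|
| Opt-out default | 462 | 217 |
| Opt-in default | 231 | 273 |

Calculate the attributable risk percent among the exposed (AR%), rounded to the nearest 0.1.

32.6

Cells: a = 462, b = 217, c = 231, d = 273.
Risk in exposed = 462/679 = 0.68041; risk in unexposed = 231/504 = 0.45833.
RR = 0.68041/0.45833 = 1.48454
AR% = (RR − 1)/RR × 100 = (1.48454 − 1)/1.48454 × 100 = 32.6389%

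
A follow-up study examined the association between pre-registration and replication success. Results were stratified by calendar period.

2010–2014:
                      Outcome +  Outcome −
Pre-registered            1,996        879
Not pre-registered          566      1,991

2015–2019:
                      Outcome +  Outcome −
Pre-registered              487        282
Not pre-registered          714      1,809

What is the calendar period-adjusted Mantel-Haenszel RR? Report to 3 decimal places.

RR_MH = Σ(aᵢ·n₀ᵢ/nᵢ) / Σ(cᵢ·n₁ᵢ/nᵢ), with n₁ᵢ = aᵢ+bᵢ (exposed), n₀ᵢ = cᵢ+dᵢ (unexposed), nᵢ = n₁ᵢ+n₀ᵢ.
Stratum 1 (2010–2014): n₁ = 2875, n₀ = 2557, n = 5432; a·n₀/n = 1996·2557/5432 = 939.5751; c·n₁/n = 566·2875/5432 = 299.5674
Stratum 2 (2015–2019): n₁ = 769, n₀ = 2523, n = 3292; a·n₀/n = 487·2523/3292 = 373.2385; c·n₁/n = 714·769/3292 = 166.7880
RR_MH = (939.5751 + 373.2385) / (299.5674 + 166.7880) = 1312.8136 / 466.3553 = 2.81505

2.815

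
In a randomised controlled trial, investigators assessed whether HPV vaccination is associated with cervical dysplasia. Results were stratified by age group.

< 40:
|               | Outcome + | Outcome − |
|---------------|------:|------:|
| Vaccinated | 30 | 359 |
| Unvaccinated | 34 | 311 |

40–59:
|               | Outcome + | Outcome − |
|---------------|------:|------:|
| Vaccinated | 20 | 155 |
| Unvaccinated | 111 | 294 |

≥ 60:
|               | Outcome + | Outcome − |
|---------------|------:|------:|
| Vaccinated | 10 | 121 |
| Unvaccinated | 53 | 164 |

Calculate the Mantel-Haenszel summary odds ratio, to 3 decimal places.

0.426

OR_MH = Σ(aᵢdᵢ/nᵢ) / Σ(bᵢcᵢ/nᵢ), where nᵢ is the stratum total.
Stratum 1 (< 40): n = 734; a·d/n = 30·311/734 = 12.7112; b·c/n = 359·34/734 = 16.6294
Stratum 2 (40–59): n = 580; a·d/n = 20·294/580 = 10.1379; b·c/n = 155·111/580 = 29.6638
Stratum 3 (≥ 60): n = 348; a·d/n = 10·164/348 = 4.7126; b·c/n = 121·53/348 = 18.4282
OR_MH = (12.7112 + 10.1379 + 4.7126) / (16.6294 + 29.6638 + 18.4282) = 27.5617 / 64.7214 = 0.42585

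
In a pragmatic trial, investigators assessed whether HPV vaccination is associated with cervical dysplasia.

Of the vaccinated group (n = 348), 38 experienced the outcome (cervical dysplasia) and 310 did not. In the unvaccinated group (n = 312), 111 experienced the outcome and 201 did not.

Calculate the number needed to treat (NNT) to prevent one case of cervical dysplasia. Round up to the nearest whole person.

Risk in treated group = 38/348 = 0.10920; risk in control = 111/312 = 0.35577.
Absolute risk reduction = 0.35577 − 0.10920 = 0.24657
NNT = 1 / ARR = 1 / 0.24657 = 4.056 → round up → 5

5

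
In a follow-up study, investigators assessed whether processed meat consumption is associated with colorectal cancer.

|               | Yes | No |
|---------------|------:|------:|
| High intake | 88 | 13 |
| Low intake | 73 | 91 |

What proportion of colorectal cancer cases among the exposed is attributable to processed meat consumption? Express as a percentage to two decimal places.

48.91

Cells: a = 88, b = 13, c = 73, d = 91.
Risk in exposed = 88/101 = 0.87129; risk in unexposed = 73/164 = 0.44512.
RR = 0.87129/0.44512 = 1.95741
AR% = (RR − 1)/RR × 100 = (1.95741 − 1)/1.95741 × 100 = 48.9121%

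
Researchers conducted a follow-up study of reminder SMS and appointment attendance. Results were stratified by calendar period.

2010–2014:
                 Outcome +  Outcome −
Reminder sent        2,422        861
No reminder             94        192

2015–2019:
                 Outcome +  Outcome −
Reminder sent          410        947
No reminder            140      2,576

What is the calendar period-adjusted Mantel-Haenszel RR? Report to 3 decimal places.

RR_MH = Σ(aᵢ·n₀ᵢ/nᵢ) / Σ(cᵢ·n₁ᵢ/nᵢ), with n₁ᵢ = aᵢ+bᵢ (exposed), n₀ᵢ = cᵢ+dᵢ (unexposed), nᵢ = n₁ᵢ+n₀ᵢ.
Stratum 1 (2010–2014): n₁ = 3283, n₀ = 286, n = 3569; a·n₀/n = 2422·286/3569 = 194.0857; c·n₁/n = 94·3283/3569 = 86.4674
Stratum 2 (2015–2019): n₁ = 1357, n₀ = 2716, n = 4073; a·n₀/n = 410·2716/4073 = 273.4004; c·n₁/n = 140·1357/4073 = 46.6438
RR_MH = (194.0857 + 273.4004) / (86.4674 + 46.6438) = 467.4862 / 133.1111 = 3.51200

3.512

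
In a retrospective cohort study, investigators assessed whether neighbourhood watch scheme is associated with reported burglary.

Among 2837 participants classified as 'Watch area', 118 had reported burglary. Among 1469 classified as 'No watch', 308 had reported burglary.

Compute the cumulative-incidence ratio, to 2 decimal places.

0.20

From the description: a = 118, b = 2719, c = 308, d = 1161.
Risk in exposed = 118/2837 = 0.04159; risk in unexposed = 308/1469 = 0.20967.
RR = 0.04159 / 0.20967 = 0.19838
The risk is 80% lower among the exposed than among the unexposed.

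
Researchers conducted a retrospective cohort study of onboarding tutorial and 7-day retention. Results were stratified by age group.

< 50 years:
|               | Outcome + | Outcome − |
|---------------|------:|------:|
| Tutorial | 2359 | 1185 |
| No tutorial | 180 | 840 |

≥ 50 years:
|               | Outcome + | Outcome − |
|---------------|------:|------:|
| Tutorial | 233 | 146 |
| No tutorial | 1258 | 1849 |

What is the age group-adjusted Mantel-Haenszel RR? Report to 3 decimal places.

2.657

RR_MH = Σ(aᵢ·n₀ᵢ/nᵢ) / Σ(cᵢ·n₁ᵢ/nᵢ), with n₁ᵢ = aᵢ+bᵢ (exposed), n₀ᵢ = cᵢ+dᵢ (unexposed), nᵢ = n₁ᵢ+n₀ᵢ.
Stratum 1 (< 50 years): n₁ = 3544, n₀ = 1020, n = 4564; a·n₀/n = 2359·1020/4564 = 527.2086; c·n₁/n = 180·3544/4564 = 139.7721
Stratum 2 (≥ 50 years): n₁ = 379, n₀ = 3107, n = 3486; a·n₀/n = 233·3107/3486 = 207.6681; c·n₁/n = 1258·379/3486 = 136.7705
RR_MH = (527.2086 + 207.6681) / (139.7721 + 136.7705) = 734.8767 / 276.5426 = 2.65737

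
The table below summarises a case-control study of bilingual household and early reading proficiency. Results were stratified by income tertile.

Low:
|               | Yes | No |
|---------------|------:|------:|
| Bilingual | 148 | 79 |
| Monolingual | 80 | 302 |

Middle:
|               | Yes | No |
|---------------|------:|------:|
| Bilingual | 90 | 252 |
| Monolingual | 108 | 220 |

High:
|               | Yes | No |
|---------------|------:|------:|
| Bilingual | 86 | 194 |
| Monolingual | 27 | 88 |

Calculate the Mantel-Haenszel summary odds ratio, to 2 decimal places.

OR_MH = Σ(aᵢdᵢ/nᵢ) / Σ(bᵢcᵢ/nᵢ), where nᵢ is the stratum total.
Stratum 1 (Low): n = 609; a·d/n = 148·302/609 = 73.3924; b·c/n = 79·80/609 = 10.3777
Stratum 2 (Middle): n = 670; a·d/n = 90·220/670 = 29.5522; b·c/n = 252·108/670 = 40.6209
Stratum 3 (High): n = 395; a·d/n = 86·88/395 = 19.1595; b·c/n = 194·27/395 = 13.2608
OR_MH = (73.3924 + 29.5522 + 19.1595) / (10.3777 + 40.6209 + 13.2608) = 122.1042 / 64.2593 = 1.90018

1.90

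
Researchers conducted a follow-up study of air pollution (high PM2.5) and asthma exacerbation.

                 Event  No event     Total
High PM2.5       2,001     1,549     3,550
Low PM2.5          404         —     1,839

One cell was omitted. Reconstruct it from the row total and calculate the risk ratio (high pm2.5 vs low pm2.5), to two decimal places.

2.57

The missing cell is in the unexposed row: 1839 − 404 = 1435.
So a = 2001, b = 1549, c = 404, d = 1435.
RR = [a/(a+b)] / [c/(c+d)] = (2001/3550) / (404/1839) = 0.56366/0.21968 = 2.56578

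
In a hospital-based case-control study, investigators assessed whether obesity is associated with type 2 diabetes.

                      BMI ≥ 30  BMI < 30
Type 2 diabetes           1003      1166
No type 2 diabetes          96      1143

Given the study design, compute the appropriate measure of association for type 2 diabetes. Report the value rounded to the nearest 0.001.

Reading the table with exposure as columns: a = 1003 (BMI ≥ 30, case), b = 96 (BMI ≥ 30, non-case), c = 1166 (BMI < 30, case), d = 1143.
This is a hospital-based case-control study: participants were sampled on outcome status, so risks in the source population cannot be estimated directly — relative risk is not valid here. The odds ratio is the appropriate measure.
OR = (a·d)/(b·c) = (1003 × 1143) / (96 × 1166) = 1146429 / 111936 = 10.24183

10.242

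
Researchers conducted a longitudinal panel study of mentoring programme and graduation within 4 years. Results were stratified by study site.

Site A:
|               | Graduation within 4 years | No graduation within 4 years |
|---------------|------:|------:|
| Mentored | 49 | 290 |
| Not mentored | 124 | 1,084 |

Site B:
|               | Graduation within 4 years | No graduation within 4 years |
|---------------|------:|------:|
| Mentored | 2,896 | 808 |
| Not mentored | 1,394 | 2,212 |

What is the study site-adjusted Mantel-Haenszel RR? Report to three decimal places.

2.000

RR_MH = Σ(aᵢ·n₀ᵢ/nᵢ) / Σ(cᵢ·n₁ᵢ/nᵢ), with n₁ᵢ = aᵢ+bᵢ (exposed), n₀ᵢ = cᵢ+dᵢ (unexposed), nᵢ = n₁ᵢ+n₀ᵢ.
Stratum 1 (Site A): n₁ = 339, n₀ = 1208, n = 1547; a·n₀/n = 49·1208/1547 = 38.2624; c·n₁/n = 124·339/1547 = 27.1726
Stratum 2 (Site B): n₁ = 3704, n₀ = 3606, n = 7310; a·n₀/n = 2896·3606/7310 = 1428.5877; c·n₁/n = 1394·3704/7310 = 706.3442
RR_MH = (38.2624 + 1428.5877) / (27.1726 + 706.3442) = 1466.8501 / 733.5168 = 1.99975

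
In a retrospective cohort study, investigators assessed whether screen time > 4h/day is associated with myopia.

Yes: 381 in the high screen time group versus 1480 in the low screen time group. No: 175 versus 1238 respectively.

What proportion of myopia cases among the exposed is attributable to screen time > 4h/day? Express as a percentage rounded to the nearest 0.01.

20.54

From the description: a = 381, b = 175, c = 1480, d = 1238.
Risk in exposed = 381/556 = 0.68525; risk in unexposed = 1480/2718 = 0.54452.
RR = 0.68525/0.54452 = 1.25846
AR% = (RR − 1)/RR × 100 = (1.25846 − 1)/1.25846 × 100 = 20.5375%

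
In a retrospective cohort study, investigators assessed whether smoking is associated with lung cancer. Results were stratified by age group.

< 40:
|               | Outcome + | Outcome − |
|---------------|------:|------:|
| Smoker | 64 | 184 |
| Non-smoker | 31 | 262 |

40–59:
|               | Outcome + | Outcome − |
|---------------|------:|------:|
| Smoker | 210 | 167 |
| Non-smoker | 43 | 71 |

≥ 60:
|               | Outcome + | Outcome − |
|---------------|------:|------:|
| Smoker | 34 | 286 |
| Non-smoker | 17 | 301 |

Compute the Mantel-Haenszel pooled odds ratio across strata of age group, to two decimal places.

OR_MH = Σ(aᵢdᵢ/nᵢ) / Σ(bᵢcᵢ/nᵢ), where nᵢ is the stratum total.
Stratum 1 (< 40): n = 541; a·d/n = 64·262/541 = 30.9945; b·c/n = 184·31/541 = 10.5434
Stratum 2 (40–59): n = 491; a·d/n = 210·71/491 = 30.3666; b·c/n = 167·43/491 = 14.6253
Stratum 3 (≥ 60): n = 638; a·d/n = 34·301/638 = 16.0408; b·c/n = 286·17/638 = 7.6207
OR_MH = (30.9945 + 30.3666 + 16.0408) / (10.5434 + 14.6253 + 7.6207) = 77.4018 / 32.7894 = 2.36058

2.36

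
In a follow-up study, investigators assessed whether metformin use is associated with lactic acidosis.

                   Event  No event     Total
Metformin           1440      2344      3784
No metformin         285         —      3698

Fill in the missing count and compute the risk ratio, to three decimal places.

4.938

The missing cell is in the unexposed row: 3698 − 285 = 3413.
So a = 1440, b = 2344, c = 285, d = 3413.
RR = [a/(a+b)] / [c/(c+d)] = (1440/3784) / (285/3698) = 0.38055/0.07707 = 4.93780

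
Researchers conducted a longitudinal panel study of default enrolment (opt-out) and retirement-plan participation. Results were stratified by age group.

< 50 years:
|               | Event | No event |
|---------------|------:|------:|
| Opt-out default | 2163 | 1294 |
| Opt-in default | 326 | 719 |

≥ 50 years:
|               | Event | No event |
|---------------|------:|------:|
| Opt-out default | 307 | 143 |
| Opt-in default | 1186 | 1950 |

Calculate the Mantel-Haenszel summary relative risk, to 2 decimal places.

RR_MH = Σ(aᵢ·n₀ᵢ/nᵢ) / Σ(cᵢ·n₁ᵢ/nᵢ), with n₁ᵢ = aᵢ+bᵢ (exposed), n₀ᵢ = cᵢ+dᵢ (unexposed), nᵢ = n₁ᵢ+n₀ᵢ.
Stratum 1 (< 50 years): n₁ = 3457, n₀ = 1045, n = 4502; a·n₀/n = 2163·1045/4502 = 502.0735; c·n₁/n = 326·3457/4502 = 250.3292
Stratum 2 (≥ 50 years): n₁ = 450, n₀ = 3136, n = 3586; a·n₀/n = 307·3136/3586 = 268.4752; c·n₁/n = 1186·450/3586 = 148.8288
RR_MH = (502.0735 + 268.4752) / (250.3292 + 148.8288) = 770.5487 / 399.1580 = 1.93044

1.93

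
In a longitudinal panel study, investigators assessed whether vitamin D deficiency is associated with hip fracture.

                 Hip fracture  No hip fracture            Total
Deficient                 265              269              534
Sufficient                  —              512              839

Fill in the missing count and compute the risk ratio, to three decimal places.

1.273

The missing cell is in the unexposed row: 839 − 512 = 327.
So a = 265, b = 269, c = 327, d = 512.
RR = [a/(a+b)] / [c/(c+d)] = (265/534) / (327/839) = 0.49625/0.38975 = 1.27327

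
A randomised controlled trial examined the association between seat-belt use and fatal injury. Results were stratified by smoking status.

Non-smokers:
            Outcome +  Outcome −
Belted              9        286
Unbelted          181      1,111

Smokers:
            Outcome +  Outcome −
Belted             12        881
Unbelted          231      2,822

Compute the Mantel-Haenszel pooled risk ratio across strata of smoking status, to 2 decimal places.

0.19

RR_MH = Σ(aᵢ·n₀ᵢ/nᵢ) / Σ(cᵢ·n₁ᵢ/nᵢ), with n₁ᵢ = aᵢ+bᵢ (exposed), n₀ᵢ = cᵢ+dᵢ (unexposed), nᵢ = n₁ᵢ+n₀ᵢ.
Stratum 1 (Non-smokers): n₁ = 295, n₀ = 1292, n = 1587; a·n₀/n = 9·1292/1587 = 7.3270; c·n₁/n = 181·295/1587 = 33.6452
Stratum 2 (Smokers): n₁ = 893, n₀ = 3053, n = 3946; a·n₀/n = 12·3053/3946 = 9.2843; c·n₁/n = 231·893/3946 = 52.2765
RR_MH = (7.3270 + 9.2843) / (33.6452 + 52.2765) = 16.6114 / 85.9217 = 0.19333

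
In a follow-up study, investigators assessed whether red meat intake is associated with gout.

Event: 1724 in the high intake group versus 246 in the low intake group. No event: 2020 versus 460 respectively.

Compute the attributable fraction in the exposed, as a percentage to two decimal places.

From the description: a = 1724, b = 2020, c = 246, d = 460.
Risk in exposed = 1724/3744 = 0.46047; risk in unexposed = 246/706 = 0.34844.
RR = 0.46047/0.34844 = 1.32151
AR% = (RR − 1)/RR × 100 = (1.32151 − 1)/1.32151 × 100 = 24.3291%

24.33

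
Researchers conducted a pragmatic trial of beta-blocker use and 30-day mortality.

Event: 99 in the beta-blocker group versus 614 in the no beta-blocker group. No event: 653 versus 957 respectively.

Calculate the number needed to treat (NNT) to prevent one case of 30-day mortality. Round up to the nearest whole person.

4

Risk in treated group = 99/752 = 0.13165; risk in control = 614/1571 = 0.39083.
Absolute risk reduction = 0.39083 − 0.13165 = 0.25918
NNT = 1 / ARR = 1 / 0.25918 = 3.858 → round up → 4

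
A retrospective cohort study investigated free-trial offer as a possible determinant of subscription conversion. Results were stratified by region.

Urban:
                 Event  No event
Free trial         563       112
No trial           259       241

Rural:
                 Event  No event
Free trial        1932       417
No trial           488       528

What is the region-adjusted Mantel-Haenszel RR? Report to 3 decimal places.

1.681

RR_MH = Σ(aᵢ·n₀ᵢ/nᵢ) / Σ(cᵢ·n₁ᵢ/nᵢ), with n₁ᵢ = aᵢ+bᵢ (exposed), n₀ᵢ = cᵢ+dᵢ (unexposed), nᵢ = n₁ᵢ+n₀ᵢ.
Stratum 1 (Urban): n₁ = 675, n₀ = 500, n = 1175; a·n₀/n = 563·500/1175 = 239.5745; c·n₁/n = 259·675/1175 = 148.7872
Stratum 2 (Rural): n₁ = 2349, n₀ = 1016, n = 3365; a·n₀/n = 1932·1016/3365 = 583.3319; c·n₁/n = 488·2349/3365 = 340.6574
RR_MH = (239.5745 + 583.3319) / (148.7872 + 340.6574) = 822.9064 / 489.4446 = 1.68131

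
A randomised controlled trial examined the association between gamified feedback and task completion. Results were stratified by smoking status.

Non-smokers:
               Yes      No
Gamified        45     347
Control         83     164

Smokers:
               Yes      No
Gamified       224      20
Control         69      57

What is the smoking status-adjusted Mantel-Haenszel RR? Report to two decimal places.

0.97

RR_MH = Σ(aᵢ·n₀ᵢ/nᵢ) / Σ(cᵢ·n₁ᵢ/nᵢ), with n₁ᵢ = aᵢ+bᵢ (exposed), n₀ᵢ = cᵢ+dᵢ (unexposed), nᵢ = n₁ᵢ+n₀ᵢ.
Stratum 1 (Non-smokers): n₁ = 392, n₀ = 247, n = 639; a·n₀/n = 45·247/639 = 17.3944; c·n₁/n = 83·392/639 = 50.9171
Stratum 2 (Smokers): n₁ = 244, n₀ = 126, n = 370; a·n₀/n = 224·126/370 = 76.2811; c·n₁/n = 69·244/370 = 45.5027
RR_MH = (17.3944 + 76.2811) / (50.9171 + 45.5027) = 93.6754 / 96.4198 = 0.97154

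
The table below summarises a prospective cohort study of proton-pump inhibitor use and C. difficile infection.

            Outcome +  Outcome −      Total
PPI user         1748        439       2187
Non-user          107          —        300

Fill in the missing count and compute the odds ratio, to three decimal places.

7.182

The missing cell is in the unexposed row: 300 − 107 = 193.
So a = 1748, b = 439, c = 107, d = 193.
OR = (a·d)/(b·c) = (1748 × 193) / (439 × 107) = 337364 / 46973 = 7.18208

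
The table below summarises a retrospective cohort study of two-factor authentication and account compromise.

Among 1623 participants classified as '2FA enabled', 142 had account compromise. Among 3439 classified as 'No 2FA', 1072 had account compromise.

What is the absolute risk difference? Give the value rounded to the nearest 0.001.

From the description: a = 142, b = 1481, c = 1072, d = 2367.
Risk in exposed = 142/1623 = 0.087492; risk in unexposed = 1072/3439 = 0.311719.
Risk difference = 0.087492 − 0.311719 = -0.224226

-0.224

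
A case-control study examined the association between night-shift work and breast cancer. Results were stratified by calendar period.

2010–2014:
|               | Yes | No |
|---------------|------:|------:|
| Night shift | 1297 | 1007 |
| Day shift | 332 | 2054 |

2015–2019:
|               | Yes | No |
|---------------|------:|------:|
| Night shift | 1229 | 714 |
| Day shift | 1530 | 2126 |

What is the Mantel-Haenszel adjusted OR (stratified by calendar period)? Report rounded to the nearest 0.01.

3.88

OR_MH = Σ(aᵢdᵢ/nᵢ) / Σ(bᵢcᵢ/nᵢ), where nᵢ is the stratum total.
Stratum 1 (2010–2014): n = 4690; a·d/n = 1297·2054/4690 = 568.0252; b·c/n = 1007·332/4690 = 71.2844
Stratum 2 (2015–2019): n = 5599; a·d/n = 1229·2126/5599 = 466.6644; b·c/n = 714·1530/5599 = 195.1098
OR_MH = (568.0252 + 466.6644) / (71.2844 + 195.1098) = 1034.6896 / 266.3943 = 3.88405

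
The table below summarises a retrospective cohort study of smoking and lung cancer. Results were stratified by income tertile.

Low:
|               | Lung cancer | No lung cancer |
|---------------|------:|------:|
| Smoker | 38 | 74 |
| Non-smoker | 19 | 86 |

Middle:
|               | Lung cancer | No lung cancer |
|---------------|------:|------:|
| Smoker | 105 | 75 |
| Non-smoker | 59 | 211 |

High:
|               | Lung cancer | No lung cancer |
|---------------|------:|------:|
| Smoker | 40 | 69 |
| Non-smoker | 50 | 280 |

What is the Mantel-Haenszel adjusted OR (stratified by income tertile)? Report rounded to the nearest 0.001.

3.715

OR_MH = Σ(aᵢdᵢ/nᵢ) / Σ(bᵢcᵢ/nᵢ), where nᵢ is the stratum total.
Stratum 1 (Low): n = 217; a·d/n = 38·86/217 = 15.0599; b·c/n = 74·19/217 = 6.4793
Stratum 2 (Middle): n = 450; a·d/n = 105·211/450 = 49.2333; b·c/n = 75·59/450 = 9.8333
Stratum 3 (High): n = 439; a·d/n = 40·280/439 = 25.5125; b·c/n = 69·50/439 = 7.8588
OR_MH = (15.0599 + 49.2333 + 25.5125) / (6.4793 + 9.8333 + 7.8588) = 89.8058 / 24.1714 = 3.71538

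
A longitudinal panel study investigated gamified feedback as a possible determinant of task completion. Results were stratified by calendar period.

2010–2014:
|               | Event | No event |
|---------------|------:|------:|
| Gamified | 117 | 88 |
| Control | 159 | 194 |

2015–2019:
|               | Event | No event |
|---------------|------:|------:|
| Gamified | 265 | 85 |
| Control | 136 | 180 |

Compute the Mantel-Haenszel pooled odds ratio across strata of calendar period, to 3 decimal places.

2.647

OR_MH = Σ(aᵢdᵢ/nᵢ) / Σ(bᵢcᵢ/nᵢ), where nᵢ is the stratum total.
Stratum 1 (2010–2014): n = 558; a·d/n = 117·194/558 = 40.6774; b·c/n = 88·159/558 = 25.0753
Stratum 2 (2015–2019): n = 666; a·d/n = 265·180/666 = 71.6216; b·c/n = 85·136/666 = 17.3574
OR_MH = (40.6774 + 71.6216) / (25.0753 + 17.3574) = 112.2990 / 42.4326 = 2.64653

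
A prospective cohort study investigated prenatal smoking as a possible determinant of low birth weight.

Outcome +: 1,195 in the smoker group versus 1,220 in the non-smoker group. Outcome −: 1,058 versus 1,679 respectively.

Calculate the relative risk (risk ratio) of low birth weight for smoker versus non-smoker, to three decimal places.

From the description: a = 1195, b = 1058, c = 1220, d = 1679.
Risk in exposed = 1195/2253 = 0.53040; risk in unexposed = 1220/2899 = 0.42083.
RR = 0.53040 / 0.42083 = 1.26036
The risk among the exposed is 1.26 times that among the unexposed.

1.260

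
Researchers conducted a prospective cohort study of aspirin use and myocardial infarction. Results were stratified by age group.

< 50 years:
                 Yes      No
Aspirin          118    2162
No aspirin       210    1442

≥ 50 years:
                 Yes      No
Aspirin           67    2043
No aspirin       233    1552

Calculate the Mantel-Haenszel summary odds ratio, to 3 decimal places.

0.294

OR_MH = Σ(aᵢdᵢ/nᵢ) / Σ(bᵢcᵢ/nᵢ), where nᵢ is the stratum total.
Stratum 1 (< 50 years): n = 3932; a·d/n = 118·1442/3932 = 43.2747; b·c/n = 2162·210/3932 = 115.4680
Stratum 2 (≥ 50 years): n = 3895; a·d/n = 67·1552/3895 = 26.6968; b·c/n = 2043·233/3895 = 122.2128
OR_MH = (43.2747 + 26.6968) / (115.4680 + 122.2128) = 69.9715 / 237.6808 = 0.29439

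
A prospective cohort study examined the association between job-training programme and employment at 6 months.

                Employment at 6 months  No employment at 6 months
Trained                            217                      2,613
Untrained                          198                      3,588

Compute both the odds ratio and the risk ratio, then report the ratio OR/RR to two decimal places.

Cells: a = 217, b = 2613, c = 198, d = 3588.
OR = (217·3588)/(2613·198) = 778596/517374 = 1.50490
Risk in exposed = 217/2830 = 0.07668; risk in unexposed = 198/3786 = 0.05230; RR = 1.46618
OR/RR = 1.50490 / 1.46618 = 1.02641
The outcome is rare in both groups, so OR ≈ RR (ratio near 1).

1.03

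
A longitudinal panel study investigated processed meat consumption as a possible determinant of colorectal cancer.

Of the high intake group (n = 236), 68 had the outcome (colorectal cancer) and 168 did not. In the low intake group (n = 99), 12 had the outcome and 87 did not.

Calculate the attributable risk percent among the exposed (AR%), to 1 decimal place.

57.9

From the description: a = 68, b = 168, c = 12, d = 87.
Risk in exposed = 68/236 = 0.28814; risk in unexposed = 12/99 = 0.12121.
RR = 0.28814/0.12121 = 2.37712
AR% = (RR − 1)/RR × 100 = (2.37712 − 1)/2.37712 × 100 = 57.9323%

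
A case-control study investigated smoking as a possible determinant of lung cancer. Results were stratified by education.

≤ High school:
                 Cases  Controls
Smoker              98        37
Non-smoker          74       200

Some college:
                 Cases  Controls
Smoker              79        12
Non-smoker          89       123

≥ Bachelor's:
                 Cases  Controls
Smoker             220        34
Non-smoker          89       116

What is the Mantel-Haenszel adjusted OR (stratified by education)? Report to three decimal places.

8.065

OR_MH = Σ(aᵢdᵢ/nᵢ) / Σ(bᵢcᵢ/nᵢ), where nᵢ is the stratum total.
Stratum 1 (≤ High school): n = 409; a·d/n = 98·200/409 = 47.9218; b·c/n = 37·74/409 = 6.6944
Stratum 2 (Some college): n = 303; a·d/n = 79·123/303 = 32.0693; b·c/n = 12·89/303 = 3.5248
Stratum 3 (≥ Bachelor's): n = 459; a·d/n = 220·116/459 = 55.5991; b·c/n = 34·89/459 = 6.5926
OR_MH = (47.9218 + 32.0693 + 55.5991) / (6.6944 + 3.5248 + 6.5926) = 135.5902 / 16.8117 = 8.06522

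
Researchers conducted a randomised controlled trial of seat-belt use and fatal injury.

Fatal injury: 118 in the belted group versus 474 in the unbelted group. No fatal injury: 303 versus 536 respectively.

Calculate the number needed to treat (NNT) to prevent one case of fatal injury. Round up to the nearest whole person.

6

Risk in treated group = 118/421 = 0.28029; risk in control = 474/1010 = 0.46931.
Absolute risk reduction = 0.46931 − 0.28029 = 0.18902
NNT = 1 / ARR = 1 / 0.18902 = 5.290 → round up → 6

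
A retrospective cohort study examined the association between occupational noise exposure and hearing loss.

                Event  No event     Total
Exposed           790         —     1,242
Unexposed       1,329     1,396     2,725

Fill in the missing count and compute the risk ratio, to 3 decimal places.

1.304

The missing cell is in the exposed row: 1242 − 790 = 452.
So a = 790, b = 452, c = 1329, d = 1396.
RR = [a/(a+b)] / [c/(c+d)] = (790/1242) / (1329/2725) = 0.63607/0.48771 = 1.30421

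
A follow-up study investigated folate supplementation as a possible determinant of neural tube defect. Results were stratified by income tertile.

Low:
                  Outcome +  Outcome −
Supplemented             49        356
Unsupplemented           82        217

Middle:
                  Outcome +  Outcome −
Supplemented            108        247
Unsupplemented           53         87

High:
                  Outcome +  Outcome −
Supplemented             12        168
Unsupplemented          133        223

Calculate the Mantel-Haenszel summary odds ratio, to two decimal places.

0.36

OR_MH = Σ(aᵢdᵢ/nᵢ) / Σ(bᵢcᵢ/nᵢ), where nᵢ is the stratum total.
Stratum 1 (Low): n = 704; a·d/n = 49·217/704 = 15.1037; b·c/n = 356·82/704 = 41.4659
Stratum 2 (Middle): n = 495; a·d/n = 108·87/495 = 18.9818; b·c/n = 247·53/495 = 26.4465
Stratum 3 (High): n = 536; a·d/n = 12·223/536 = 4.9925; b·c/n = 168·133/536 = 41.6866
OR_MH = (15.1037 + 18.9818 + 4.9925) / (41.4659 + 26.4465 + 41.6866) = 39.0780 / 109.5989 = 0.35655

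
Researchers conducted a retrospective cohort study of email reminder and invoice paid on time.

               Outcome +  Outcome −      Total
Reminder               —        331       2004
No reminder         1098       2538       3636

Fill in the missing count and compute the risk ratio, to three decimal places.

The missing cell is in the exposed row: 2004 − 331 = 1673.
So a = 1673, b = 331, c = 1098, d = 2538.
RR = [a/(a+b)] / [c/(c+d)] = (1673/2004) / (1098/3636) = 0.83483/0.30198 = 2.76452

2.765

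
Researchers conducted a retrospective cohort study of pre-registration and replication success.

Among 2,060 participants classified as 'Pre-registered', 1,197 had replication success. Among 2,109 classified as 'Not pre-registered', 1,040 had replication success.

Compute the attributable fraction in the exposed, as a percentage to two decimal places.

From the description: a = 1197, b = 863, c = 1040, d = 1069.
Risk in exposed = 1197/2060 = 0.58107; risk in unexposed = 1040/2109 = 0.49312.
RR = 0.58107/0.49312 = 1.17834
AR% = (RR − 1)/RR × 100 = (1.17834 − 1)/1.17834 × 100 = 15.1348%

15.13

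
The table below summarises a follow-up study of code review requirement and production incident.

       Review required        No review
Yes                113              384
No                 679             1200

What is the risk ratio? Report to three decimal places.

Reading the table with exposure as columns: a = 113 (Review required, case), b = 679 (Review required, non-case), c = 384 (No review, case), d = 1200.
Risk in exposed = 113/792 = 0.14268; risk in unexposed = 384/1584 = 0.24242.
RR = 0.14268 / 0.24242 = 0.58854
The risk is 41% lower among the exposed than among the unexposed.

0.589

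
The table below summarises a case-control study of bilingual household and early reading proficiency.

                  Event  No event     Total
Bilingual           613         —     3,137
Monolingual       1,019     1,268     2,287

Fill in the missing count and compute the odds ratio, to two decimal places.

The missing cell is in the exposed row: 3137 − 613 = 2524.
So a = 613, b = 2524, c = 1019, d = 1268.
OR = (a·d)/(b·c) = (613 × 1268) / (2524 × 1019) = 777284 / 2571956 = 0.30222

0.30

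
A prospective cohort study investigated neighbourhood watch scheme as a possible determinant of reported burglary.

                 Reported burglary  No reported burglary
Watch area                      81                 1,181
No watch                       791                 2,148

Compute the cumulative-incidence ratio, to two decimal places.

0.24

Cells: a = 81, b = 1181, c = 791, d = 2148.
Risk in exposed = 81/1262 = 0.06418; risk in unexposed = 791/2939 = 0.26914.
RR = 0.06418 / 0.26914 = 0.23848
The risk is 76% lower among the exposed than among the unexposed.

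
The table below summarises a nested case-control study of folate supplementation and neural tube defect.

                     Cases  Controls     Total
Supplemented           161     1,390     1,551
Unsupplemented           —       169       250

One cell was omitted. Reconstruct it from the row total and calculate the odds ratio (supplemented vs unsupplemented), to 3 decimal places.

0.242

The missing cell is in the unexposed row: 250 − 169 = 81.
So a = 161, b = 1390, c = 81, d = 169.
OR = (a·d)/(b·c) = (161 × 169) / (1390 × 81) = 27209 / 112590 = 0.24166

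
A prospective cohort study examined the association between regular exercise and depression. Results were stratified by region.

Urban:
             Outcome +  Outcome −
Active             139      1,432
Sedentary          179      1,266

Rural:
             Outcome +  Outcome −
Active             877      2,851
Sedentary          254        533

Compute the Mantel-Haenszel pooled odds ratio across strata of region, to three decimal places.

0.660

OR_MH = Σ(aᵢdᵢ/nᵢ) / Σ(bᵢcᵢ/nᵢ), where nᵢ is the stratum total.
Stratum 1 (Urban): n = 3016; a·d/n = 139·1266/3016 = 58.3468; b·c/n = 1432·179/3016 = 84.9894
Stratum 2 (Rural): n = 4515; a·d/n = 877·533/4515 = 103.5307; b·c/n = 2851·254/4515 = 160.3885
OR_MH = (58.3468 + 103.5307) / (84.9894 + 160.3885) = 161.8775 / 245.3779 = 0.65971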